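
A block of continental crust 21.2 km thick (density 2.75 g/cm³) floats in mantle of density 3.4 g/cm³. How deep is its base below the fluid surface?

Draft d = t ρ_obj/ρ_fluid = 21.2 km × 2.75/3.4 = 17.1 km.

17.1 km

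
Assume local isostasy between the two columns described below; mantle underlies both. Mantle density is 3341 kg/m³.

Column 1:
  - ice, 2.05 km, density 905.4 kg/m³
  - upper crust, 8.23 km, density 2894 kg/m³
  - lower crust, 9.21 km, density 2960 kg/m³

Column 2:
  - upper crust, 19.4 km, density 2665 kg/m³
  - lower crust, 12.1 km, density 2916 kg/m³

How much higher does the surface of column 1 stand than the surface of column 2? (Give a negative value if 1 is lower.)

For any compensation level in the mantle, the mantle terms cancel and isostasy reduces to e = (Σt_1 − Σt_2) − (Σ(ρt)_1 − Σ(ρt)_2) / ρ_m.
Σt_1 = 19.49 km; Σt_2 = 31.5 km; Σ(ρt)_1 = 52935.29; Σ(ρt)_2 = 86984.6 (in km·kg/m³).
e = (19.49 − 31.5) − (52935.29 − 86984.6) / 3341 = −1.82 km.

−1.82 km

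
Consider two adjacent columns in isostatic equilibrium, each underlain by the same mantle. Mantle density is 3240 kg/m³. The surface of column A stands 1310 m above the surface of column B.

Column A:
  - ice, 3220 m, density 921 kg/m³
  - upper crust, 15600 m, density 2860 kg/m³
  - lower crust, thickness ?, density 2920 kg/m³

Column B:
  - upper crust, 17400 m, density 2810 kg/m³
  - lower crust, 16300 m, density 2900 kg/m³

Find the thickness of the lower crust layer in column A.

Take the compensation level at the base of the deeper column (depth z_c below the surface of column A) and equate Σ ρ_i t_i down to z_c; mantle fills any gap and the z_c terms cancel.
Column A: 3220×921 + 15600×2860 + x×2920 + (z_c − 18820 − x)×3240
Column B: 1310×0 + 17400×2810 + 16300×2900 + (z_c − 1310 − 33700)×3240
The z_c×3240 term appears on both sides and cancels. Collect the known terms of each column as K = Σ(ρt)_known − 3240 × (depth of known layers): K_A = 47581620 − 3240×18820 = −13395180; K_B = 96164000 − 3240×(1310 + 33700) = −17268400.
Balance: K_A − x×(3240 − 2920) = K_B, so x = (K_A − K_B)/(3240 − 2920) = 3873220/320 = 12100 m.

12100 m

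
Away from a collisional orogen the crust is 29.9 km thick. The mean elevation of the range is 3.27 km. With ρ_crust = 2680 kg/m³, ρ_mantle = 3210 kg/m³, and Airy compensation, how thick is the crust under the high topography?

Root depth r = h ρ_c / (ρ_m − ρ_c) = 3.27 km × 2680 / 530 = 16.54 km.
Total thickness = T + h + r = 29.9 km + 3.27 km + 16.54 km = 49.7 km.

49.7 km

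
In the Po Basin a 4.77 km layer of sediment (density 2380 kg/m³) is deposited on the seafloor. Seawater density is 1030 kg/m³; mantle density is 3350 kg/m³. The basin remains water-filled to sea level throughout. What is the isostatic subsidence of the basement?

2.78 km

Submarine loading: the sediment displaces seawater, and the subsidence is in turn flooded, so s (ρ_m − ρ_w) = t (ρ_sed − ρ_w).
s = 4.77 km × (2380 − 1030) / (3350 − 1030) = 2.78 km.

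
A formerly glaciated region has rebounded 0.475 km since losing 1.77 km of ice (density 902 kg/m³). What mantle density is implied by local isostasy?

3360 kg/m³

ρ_m = ρ_ice t / u = 902 × 1.77 km/0.475 km = 3360 kg/m³.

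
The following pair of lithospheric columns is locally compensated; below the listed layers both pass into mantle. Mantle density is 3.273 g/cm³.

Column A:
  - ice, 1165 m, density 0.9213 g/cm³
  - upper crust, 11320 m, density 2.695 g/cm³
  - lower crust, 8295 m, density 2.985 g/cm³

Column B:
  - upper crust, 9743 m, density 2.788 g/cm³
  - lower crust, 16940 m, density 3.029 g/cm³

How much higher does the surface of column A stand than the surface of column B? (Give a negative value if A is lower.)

For any compensation level in the mantle, the mantle terms cancel and isostasy reduces to e = (Σt_A − Σt_B) − (Σ(ρt)_A − Σ(ρt)_B) / ρ_m.
Σt_A = 20780 m; Σt_B = 26683 m; Σ(ρt)_A = 56341.2895; Σ(ρt)_B = 78474.744 (in m·g/cm³).
e = (20780 − 26683) − (56341.2895 − 78474.744) / 3.273 = 859 m.

859 m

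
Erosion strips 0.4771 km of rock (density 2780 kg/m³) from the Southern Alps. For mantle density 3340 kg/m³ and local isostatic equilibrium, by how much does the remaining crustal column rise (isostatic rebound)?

Unloading: uplift u = e ρ_c/ρ_m = 0.4771 km × 2780/3340 = 0.397 km.

0.397 km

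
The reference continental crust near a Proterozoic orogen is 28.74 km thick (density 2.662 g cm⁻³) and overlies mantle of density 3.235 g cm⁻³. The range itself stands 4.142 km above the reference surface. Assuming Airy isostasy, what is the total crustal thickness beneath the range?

Root depth r = h ρ_c / (ρ_m − ρ_c) = 4.142 km × 2.662 / 0.573 = 19.24 km.
Total thickness = T + h + r = 28.74 km + 4.142 km + 19.24 km = 52.1 km.

52.1 km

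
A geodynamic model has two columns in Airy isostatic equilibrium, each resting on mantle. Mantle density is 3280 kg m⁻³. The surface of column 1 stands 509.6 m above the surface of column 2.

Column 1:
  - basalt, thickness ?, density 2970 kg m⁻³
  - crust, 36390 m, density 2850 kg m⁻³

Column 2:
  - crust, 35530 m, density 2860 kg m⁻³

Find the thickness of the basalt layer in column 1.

3050 m

Take the compensation level at the base of the deeper column (depth z_c below the surface of column 1) and equate Σ ρ_i t_i down to z_c; mantle fills any gap and the z_c terms cancel.
Column 1: x×2970 + 36390×2850 + (z_c − 36390 − x)×3280
Column 2: 509.6×0 + 35530×2860 + (z_c − 509.6 − 35530)×3280
The z_c×3280 term appears on both sides and cancels. Collect the known terms of each column as K = Σ(ρt)_known − 3280 × (depth of known layers): K_1 = 103711500 − 3280×36390 = −15647700; K_2 = 101615800 − 3280×(509.6 + 35530) = −16594088.
Balance: K_1 − x×(3280 − 2970) = K_2, so x = (K_1 − K_2)/(3280 − 2970) = 946388/310 = 3050 m.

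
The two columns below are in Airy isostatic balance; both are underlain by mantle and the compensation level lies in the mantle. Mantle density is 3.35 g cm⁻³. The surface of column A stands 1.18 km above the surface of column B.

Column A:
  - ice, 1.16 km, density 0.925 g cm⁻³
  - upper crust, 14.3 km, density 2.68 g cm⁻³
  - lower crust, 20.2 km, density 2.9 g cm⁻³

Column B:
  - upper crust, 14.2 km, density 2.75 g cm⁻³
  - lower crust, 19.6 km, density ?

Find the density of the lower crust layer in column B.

2.89 g cm⁻³

Take the compensation level at the base of the deeper column (depth z_c below the surface of column A) and equate Σ ρ_i t_i down to z_c; mantle fills any gap and the z_c terms cancel.
Column A: 1.16×0.925 + 14.3×2.68 + 20.2×2.9 + (z_c − 35.66)×3.35
Column B: 1.18×0 + 14.2×2.75 + 19.6×ρ + (z_c − 1.18 − 33.8)×3.35
The z_c×3.35 term appears on both sides and cancels. Collect the known terms of each column as K = Σ(ρt)_known − 3.35 × (depth of known layers): K_A = 97.977 − 3.35×35.66 = −21.484; K_B = 39.05 − 3.35×(1.18 + 33.8) = −78.133.
Balance: K_A = K_B + 19.6×ρ, so ρ = (K_A − K_B)/19.6 = 56.649/19.6 = 2.89 g cm⁻³.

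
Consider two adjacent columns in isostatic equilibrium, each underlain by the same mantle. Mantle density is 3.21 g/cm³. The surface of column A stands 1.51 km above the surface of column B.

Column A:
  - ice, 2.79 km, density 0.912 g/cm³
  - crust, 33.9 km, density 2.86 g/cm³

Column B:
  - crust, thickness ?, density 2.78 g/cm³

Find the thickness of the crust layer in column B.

Take the compensation level at the base of the deeper column (depth z_c below the surface of column A) and equate Σ ρ_i t_i down to z_c; mantle fills any gap and the z_c terms cancel.
Column A: 2.79×0.912 + 33.9×2.86 + (z_c − 36.69)×3.21
Column B: 1.51×0 + x×2.78 + (z_c − 1.51 − 0 − x)×3.21
The z_c×3.21 term appears on both sides and cancels. Collect the known terms of each column as K = Σ(ρt)_known − 3.21 × (depth of known layers): K_A = 99.49848 − 3.21×36.69 = −18.27642; K_B = 0 − 3.21×(1.51 + 0) = −4.8471.
Balance: K_A = K_B − x×(3.21 − 2.78), so x = (K_B − K_A)/(3.21 − 2.78) = 13.4293/0.43 = 31.2 km.

31.2 km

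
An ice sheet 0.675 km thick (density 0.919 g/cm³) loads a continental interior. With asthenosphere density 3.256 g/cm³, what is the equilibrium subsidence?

0.191 km

For local isostatic compensation: the ice load ρ_ice t is balanced by mantle displaced below, ρ_m s.
s = t ρ_ice / ρ_m = 0.675 km × 0.919/3.256 = 0.191 km.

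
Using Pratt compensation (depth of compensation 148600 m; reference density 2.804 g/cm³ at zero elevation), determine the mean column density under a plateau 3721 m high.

2.74 g/cm³

Pratt balance: ρ_ref D = ρ (D + h).
ρ = ρ_ref D/(D + h) = 2.804 × 148600 m/(148600 m + 3721 m) = 2.74 g/cm³.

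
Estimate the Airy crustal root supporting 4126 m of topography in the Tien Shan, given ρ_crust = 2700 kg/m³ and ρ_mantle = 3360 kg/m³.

Balancing pressure at the compensation depth: the weight of the topography is balanced by the buoyancy of the root, ρ_c h = (ρ_m − ρ_c) r.
r = h · ρ_c / (ρ_m − ρ_c) = 4126 m × 2700 / (3360 − 2700) = 16900 m.

16900 m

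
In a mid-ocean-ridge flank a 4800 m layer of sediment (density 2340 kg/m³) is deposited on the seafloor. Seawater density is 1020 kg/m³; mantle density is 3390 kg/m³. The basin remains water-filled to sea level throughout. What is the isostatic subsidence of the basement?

Submarine loading: the sediment displaces seawater, and the subsidence is in turn flooded, so s (ρ_m − ρ_w) = t (ρ_sed − ρ_w).
s = 4800 m × (2340 − 1020) / (3390 − 1020) = 2670 m.

2670 m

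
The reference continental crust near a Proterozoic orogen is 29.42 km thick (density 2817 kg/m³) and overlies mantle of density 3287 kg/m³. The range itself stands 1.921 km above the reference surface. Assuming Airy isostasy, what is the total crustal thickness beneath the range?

Root depth r = h ρ_c / (ρ_m − ρ_c) = 1.921 km × 2817 / 470 = 11.51 km.
Total thickness = T + h + r = 29.42 km + 1.921 km + 11.51 km = 42.9 km.

42.9 km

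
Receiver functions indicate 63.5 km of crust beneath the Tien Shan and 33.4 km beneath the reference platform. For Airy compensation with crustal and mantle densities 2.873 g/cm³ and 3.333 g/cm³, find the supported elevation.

Excess crust Δ = 63.5 km − 33.4 km = 30.1 km, split between elevation h and root r with h + r = Δ.
Airy balance ρ_c h = (ρ_m − ρ_c) r gives r = h ρ_c/(ρ_m − ρ_c), so h (1 + ρ_c/(ρ_m − ρ_c)) = Δ, i.e. h = Δ (ρ_m − ρ_c)/ρ_m.
h = 30.1 km × 0.46/3.333 = 4.15 km.

4.15 km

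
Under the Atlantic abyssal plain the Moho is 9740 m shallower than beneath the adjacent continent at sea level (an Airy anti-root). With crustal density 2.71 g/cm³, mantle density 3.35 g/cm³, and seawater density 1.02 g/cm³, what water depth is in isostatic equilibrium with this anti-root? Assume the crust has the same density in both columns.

Replacing a thickness d of crust by seawater at the top must be balanced by replacing crust with mantle at the base: d (ρ_c − ρ_w) = a (ρ_m − ρ_c).
d = a (ρ_m − ρ_c)/(ρ_c − ρ_w) = 9740 m × 0.64/1.69 = 3690 m.

3690 m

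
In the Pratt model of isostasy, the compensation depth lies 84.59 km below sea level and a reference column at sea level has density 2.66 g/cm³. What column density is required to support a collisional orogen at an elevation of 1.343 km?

2.62 g/cm³

Pratt balance: ρ_ref D = ρ (D + h).
ρ = ρ_ref D/(D + h) = 2.66 × 84.59 km/(84.59 km + 1.343 km) = 2.62 g/cm³.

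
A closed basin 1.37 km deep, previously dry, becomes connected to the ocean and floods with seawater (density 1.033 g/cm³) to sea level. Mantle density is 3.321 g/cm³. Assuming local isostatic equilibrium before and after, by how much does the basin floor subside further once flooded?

0.619 km

After flooding the water column is d + s deep. Its weight must equal the weight of mantle displaced by the extra subsidence s: (d + s) ρ_w = s ρ_m.
s = d ρ_w / (ρ_m − ρ_w) = 1.37 km × 1.033/(3.321 − 1.033) = 0.619 km.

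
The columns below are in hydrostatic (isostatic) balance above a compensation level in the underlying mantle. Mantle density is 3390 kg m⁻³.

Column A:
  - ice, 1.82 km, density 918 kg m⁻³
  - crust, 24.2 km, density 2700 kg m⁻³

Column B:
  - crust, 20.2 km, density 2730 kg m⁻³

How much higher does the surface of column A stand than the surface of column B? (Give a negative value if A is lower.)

For any compensation level in the mantle, the mantle terms cancel and isostasy reduces to e = (Σt_A − Σt_B) − (Σ(ρt)_A − Σ(ρt)_B) / ρ_m.
Σt_A = 26.02 km; Σt_B = 20.2 km; Σ(ρt)_A = 67010.76; Σ(ρt)_B = 55146 (in km·kg m⁻³).
e = (26.02 − 20.2) − (67010.76 − 55146) / 3390 = 2.32 km.

2.32 km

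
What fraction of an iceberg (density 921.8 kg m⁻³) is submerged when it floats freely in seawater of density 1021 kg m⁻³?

Submerged fraction = ρ_obj/ρ_fluid = 921.8/1021 = 0.903.

0.903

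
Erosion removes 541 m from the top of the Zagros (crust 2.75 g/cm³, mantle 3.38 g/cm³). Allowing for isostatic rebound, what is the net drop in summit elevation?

101 m

Rebound u = e ρ_c/ρ_m = 541 m × 2.75/3.38 = 440.2 m.
Net surface drop = e − u = 541 m − 440.2 m = e (ρ_m − ρ_c)/ρ_m = 101 m.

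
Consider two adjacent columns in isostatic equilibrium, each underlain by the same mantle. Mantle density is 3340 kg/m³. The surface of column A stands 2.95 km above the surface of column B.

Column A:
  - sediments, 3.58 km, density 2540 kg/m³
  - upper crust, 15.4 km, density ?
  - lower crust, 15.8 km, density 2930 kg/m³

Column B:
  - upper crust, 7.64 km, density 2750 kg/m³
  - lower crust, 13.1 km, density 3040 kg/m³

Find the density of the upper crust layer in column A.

2760 kg/m³

Take the compensation level at the base of the deeper column (depth z_c below the surface of column A) and equate Σ ρ_i t_i down to z_c; mantle fills any gap and the z_c terms cancel.
Column A: 3.58×2540 + 15.4×ρ + 15.8×2930 + (z_c − 34.78)×3340
Column B: 2.95×0 + 7.64×2750 + 13.1×3040 + (z_c − 2.95 − 20.74)×3340
The z_c×3340 term appears on both sides and cancels. Collect the known terms of each column as K = Σ(ρt)_known − 3340 × (depth of known layers): K_A = 55387.2 − 3340×34.78 = −60778; K_B = 60834 − 3340×(2.95 + 20.74) = −18290.6.
Balance: K_A + 15.4×ρ = K_B, so ρ = (K_B − K_A)/15.4 = 42487.4/15.4 = 2760 kg/m³.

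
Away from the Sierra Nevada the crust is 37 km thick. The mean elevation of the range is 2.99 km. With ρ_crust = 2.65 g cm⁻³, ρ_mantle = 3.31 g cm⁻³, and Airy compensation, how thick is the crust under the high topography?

52 km

Root depth r = h ρ_c / (ρ_m − ρ_c) = 2.99 km × 2.65 / 0.66 = 12.01 km.
Total thickness = T + h + r = 37 km + 2.99 km + 12.01 km = 52 km.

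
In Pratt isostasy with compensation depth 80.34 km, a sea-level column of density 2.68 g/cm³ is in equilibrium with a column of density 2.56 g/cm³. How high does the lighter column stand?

ρ_ref D = ρ (D + h) → h = D (ρ_ref − ρ)/ρ.
h = 80.34 km × (2.68 − 2.56)/2.56 = 3.77 km.

3.77 km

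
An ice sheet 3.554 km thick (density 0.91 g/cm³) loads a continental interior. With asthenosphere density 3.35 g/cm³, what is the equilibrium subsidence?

In Airy isostatic equilibrium: the ice load ρ_ice t is balanced by mantle displaced below, ρ_m s.
s = t ρ_ice / ρ_m = 3.554 km × 0.91/3.35 = 0.965 km.

0.965 km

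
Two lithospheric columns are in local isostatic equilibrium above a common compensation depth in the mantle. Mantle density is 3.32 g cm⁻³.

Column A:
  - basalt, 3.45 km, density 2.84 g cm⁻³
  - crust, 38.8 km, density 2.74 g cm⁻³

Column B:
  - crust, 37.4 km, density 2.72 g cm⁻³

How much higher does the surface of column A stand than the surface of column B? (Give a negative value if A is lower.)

0.518 km

For any compensation level in the mantle, the mantle terms cancel and isostasy reduces to e = (Σt_A − Σt_B) − (Σ(ρt)_A − Σ(ρt)_B) / ρ_m.
Σt_A = 42.25 km; Σt_B = 37.4 km; Σ(ρt)_A = 116.11; Σ(ρt)_B = 101.728 (in km·g cm⁻³).
e = (42.25 − 37.4) − (116.11 − 101.728) / 3.32 = 0.518 km.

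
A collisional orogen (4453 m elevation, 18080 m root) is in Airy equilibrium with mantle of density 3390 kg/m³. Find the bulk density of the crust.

ρ_c h = (ρ_m − ρ_c) r → ρ_c (h + r) = ρ_m r → ρ_c = ρ_m r / (h + r).
ρ_c = 3390 × 18080 m / (4453 m + 18080 m) = 2720 kg/m³.

2720 kg/m³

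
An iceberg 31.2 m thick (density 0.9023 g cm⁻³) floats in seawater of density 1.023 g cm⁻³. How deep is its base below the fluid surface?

27.5 m

Draft d = t ρ_obj/ρ_fluid = 31.2 m × 0.9023/1.023 = 27.5 m.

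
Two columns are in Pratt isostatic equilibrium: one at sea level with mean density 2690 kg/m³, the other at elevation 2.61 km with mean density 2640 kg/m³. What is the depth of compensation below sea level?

138 km

ρ_ref D = ρ (D + h) → D (ρ_ref − ρ) = ρ h.
D = ρ h/(ρ_ref − ρ) = 2640 × 2.61 km/(2690 − 2640) = 138 km.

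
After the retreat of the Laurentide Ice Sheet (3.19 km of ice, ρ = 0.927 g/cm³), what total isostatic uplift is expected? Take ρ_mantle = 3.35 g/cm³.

0.883 km

Removing the load lets mantle flow back in; uplift u satisfies ρ_ice t = ρ_m u.
u = t ρ_ice/ρ_m = 3.19 km × 0.927/3.35 = 0.883 km.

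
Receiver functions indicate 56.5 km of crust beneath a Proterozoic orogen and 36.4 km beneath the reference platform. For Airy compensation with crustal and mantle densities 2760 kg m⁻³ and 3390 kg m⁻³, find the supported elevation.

Excess crust Δ = 56.5 km − 36.4 km = 20.1 km, split between elevation h and root r with h + r = Δ.
Airy balance ρ_c h = (ρ_m − ρ_c) r gives r = h ρ_c/(ρ_m − ρ_c), so h (1 + ρ_c/(ρ_m − ρ_c)) = Δ, i.e. h = Δ (ρ_m − ρ_c)/ρ_m.
h = 20.1 km × 630/3390 = 3.74 km.

3.74 km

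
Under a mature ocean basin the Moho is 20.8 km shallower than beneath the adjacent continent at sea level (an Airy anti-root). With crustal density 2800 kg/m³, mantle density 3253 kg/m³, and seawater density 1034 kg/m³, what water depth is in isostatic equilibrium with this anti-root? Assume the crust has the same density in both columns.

Replacing a thickness d of crust by seawater at the top must be balanced by replacing crust with mantle at the base: d (ρ_c − ρ_w) = a (ρ_m − ρ_c).
d = a (ρ_m − ρ_c)/(ρ_c − ρ_w) = 20.8 km × 453/1766 = 5.34 km.

5.34 km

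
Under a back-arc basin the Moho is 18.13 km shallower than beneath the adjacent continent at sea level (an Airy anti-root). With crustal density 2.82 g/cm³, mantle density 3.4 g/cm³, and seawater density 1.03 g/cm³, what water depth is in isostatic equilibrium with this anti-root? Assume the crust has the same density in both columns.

Replacing a thickness d of crust by seawater at the top must be balanced by replacing crust with mantle at the base: d (ρ_c − ρ_w) = a (ρ_m − ρ_c).
d = a (ρ_m − ρ_c)/(ρ_c − ρ_w) = 18.13 km × 0.58/1.79 = 5.87 km.

5.87 km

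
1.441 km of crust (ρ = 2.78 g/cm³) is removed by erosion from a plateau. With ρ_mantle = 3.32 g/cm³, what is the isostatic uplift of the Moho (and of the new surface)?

Unloading: uplift u = e ρ_c/ρ_m = 1.441 km × 2.78/3.32 = 1.21 km.

1.21 km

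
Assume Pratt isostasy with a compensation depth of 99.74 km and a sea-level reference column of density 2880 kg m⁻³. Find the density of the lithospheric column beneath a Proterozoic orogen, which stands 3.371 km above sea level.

2790 kg m⁻³

Pratt balance: ρ_ref D = ρ (D + h).
ρ = ρ_ref D/(D + h) = 2880 × 99.74 km/(99.74 km + 3.371 km) = 2790 kg m⁻³.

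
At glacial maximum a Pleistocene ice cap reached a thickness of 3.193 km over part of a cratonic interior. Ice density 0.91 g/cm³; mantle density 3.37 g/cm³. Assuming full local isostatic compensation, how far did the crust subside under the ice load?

0.862 km

In Airy isostatic equilibrium: the ice load ρ_ice t is balanced by mantle displaced below, ρ_m s.
s = t ρ_ice / ρ_m = 3.193 km × 0.91/3.37 = 0.862 km.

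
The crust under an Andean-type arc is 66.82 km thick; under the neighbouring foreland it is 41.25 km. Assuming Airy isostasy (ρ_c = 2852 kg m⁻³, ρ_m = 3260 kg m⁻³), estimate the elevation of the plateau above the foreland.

Excess crust Δ = 66.82 km − 41.25 km = 25.57 km, split between elevation h and root r with h + r = Δ.
Airy balance ρ_c h = (ρ_m − ρ_c) r gives r = h ρ_c/(ρ_m − ρ_c), so h (1 + ρ_c/(ρ_m − ρ_c)) = Δ, i.e. h = Δ (ρ_m − ρ_c)/ρ_m.
h = 25.57 km × 408/3260 = 3.2 km.

3.2 km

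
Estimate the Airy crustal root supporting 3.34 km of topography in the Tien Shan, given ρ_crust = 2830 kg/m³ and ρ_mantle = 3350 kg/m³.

18.2 km

By Archimedes' principle applied to the lithosphere: the weight of the topography is balanced by the buoyancy of the root, ρ_c h = (ρ_m − ρ_c) r.
r = h · ρ_c / (ρ_m − ρ_c) = 3.34 km × 2830 / (3350 − 2830) = 18.2 km.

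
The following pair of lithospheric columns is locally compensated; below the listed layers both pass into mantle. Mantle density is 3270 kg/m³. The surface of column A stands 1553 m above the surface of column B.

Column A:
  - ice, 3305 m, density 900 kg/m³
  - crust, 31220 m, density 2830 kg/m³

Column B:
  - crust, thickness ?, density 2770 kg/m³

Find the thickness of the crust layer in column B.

33000 m

Take the compensation level at the base of the deeper column (depth z_c below the surface of column A) and equate Σ ρ_i t_i down to z_c; mantle fills any gap and the z_c terms cancel.
Column A: 3305×900 + 31220×2830 + (z_c − 34525)×3270
Column B: 1553×0 + x×2770 + (z_c − 1553 − 0 − x)×3270
The z_c×3270 term appears on both sides and cancels. Collect the known terms of each column as K = Σ(ρt)_known − 3270 × (depth of known layers): K_A = 91327100 − 3270×34525 = −21569650; K_B = 0 − 3270×(1553 + 0) = −5078310.
Balance: K_A = K_B − x×(3270 − 2770), so x = (K_B − K_A)/(3270 − 2770) = 16491300/500 = 33000 m.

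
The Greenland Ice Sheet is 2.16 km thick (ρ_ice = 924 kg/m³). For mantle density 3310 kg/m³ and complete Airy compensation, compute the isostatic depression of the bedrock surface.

Isostatic balance requires: the ice load ρ_ice t is balanced by mantle displaced below, ρ_m s.
s = t ρ_ice / ρ_m = 2.16 km × 924/3310 = 0.603 km.

0.603 km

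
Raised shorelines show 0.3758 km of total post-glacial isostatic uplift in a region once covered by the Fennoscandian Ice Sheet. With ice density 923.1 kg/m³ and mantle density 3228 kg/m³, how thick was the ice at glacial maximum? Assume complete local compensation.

u = t ρ_ice/ρ_m → t = u ρ_m/ρ_ice = 0.3758 km × 3228/923.1 = 1.31 km.

1.31 km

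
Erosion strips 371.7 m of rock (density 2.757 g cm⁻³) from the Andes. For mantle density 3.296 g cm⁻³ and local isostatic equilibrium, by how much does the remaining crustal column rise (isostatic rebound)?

Unloading: uplift u = e ρ_c/ρ_m = 371.7 m × 2.757/3.296 = 311 m.

311 m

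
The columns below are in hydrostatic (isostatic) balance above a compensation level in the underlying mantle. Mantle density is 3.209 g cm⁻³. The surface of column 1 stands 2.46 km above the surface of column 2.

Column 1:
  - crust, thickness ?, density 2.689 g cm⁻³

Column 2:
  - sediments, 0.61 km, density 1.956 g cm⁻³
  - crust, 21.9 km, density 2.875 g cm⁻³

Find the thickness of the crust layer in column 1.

30.7 km

Take the compensation level at the base of the deeper column (depth z_c below the surface of column 1) and equate Σ ρ_i t_i down to z_c; mantle fills any gap and the z_c terms cancel.
Column 1: x×2.689 + (z_c − 0 − x)×3.209
Column 2: 2.46×0 + 0.61×1.956 + 21.9×2.875 + (z_c − 2.46 − 22.51)×3.209
The z_c×3.209 term appears on both sides and cancels. Collect the known terms of each column as K = Σ(ρt)_known − 3.209 × (depth of known layers): K_1 = 0 − 3.209×0 = 0; K_2 = 64.15566 − 3.209×(2.46 + 22.51) = −15.97307.
Balance: K_1 − x×(3.209 − 2.689) = K_2, so x = (K_1 − K_2)/(3.209 − 2.689) = 15.9731/0.52 = 30.7 km.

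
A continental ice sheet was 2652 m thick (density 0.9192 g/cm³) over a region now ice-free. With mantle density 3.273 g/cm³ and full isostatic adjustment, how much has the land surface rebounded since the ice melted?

Removing the load lets mantle flow back in; uplift u satisfies ρ_ice t = ρ_m u.
u = t ρ_ice/ρ_m = 2652 m × 0.9192/3.273 = 745 m.

745 m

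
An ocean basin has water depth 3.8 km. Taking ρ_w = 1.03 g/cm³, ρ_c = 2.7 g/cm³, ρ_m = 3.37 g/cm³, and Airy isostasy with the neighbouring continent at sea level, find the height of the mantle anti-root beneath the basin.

9.47 km

Equating mass per unit area of the two columns: replacing crust with seawater at the top is compensated by replacing crust with mantle at the base: d (ρ_c − ρ_w) = a (ρ_m − ρ_c).
a = d (ρ_c − ρ_w)/(ρ_m − ρ_c) = 3.8 km × 1.67/0.67 = 9.47 km.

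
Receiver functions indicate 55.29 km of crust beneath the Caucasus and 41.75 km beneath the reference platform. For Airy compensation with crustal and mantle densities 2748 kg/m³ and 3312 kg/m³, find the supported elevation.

2.31 km

Excess crust Δ = 55.29 km − 41.75 km = 13.54 km, split between elevation h and root r with h + r = Δ.
Airy balance ρ_c h = (ρ_m − ρ_c) r gives r = h ρ_c/(ρ_m − ρ_c), so h (1 + ρ_c/(ρ_m − ρ_c)) = Δ, i.e. h = Δ (ρ_m − ρ_c)/ρ_m.
h = 13.54 km × 564/3312 = 2.31 km.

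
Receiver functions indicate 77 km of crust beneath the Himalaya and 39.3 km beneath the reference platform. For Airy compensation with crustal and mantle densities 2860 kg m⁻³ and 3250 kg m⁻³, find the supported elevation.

4.52 km

Excess crust Δ = 77 km − 39.3 km = 37.7 km, split between elevation h and root r with h + r = Δ.
Airy balance ρ_c h = (ρ_m − ρ_c) r gives r = h ρ_c/(ρ_m − ρ_c), so h (1 + ρ_c/(ρ_m − ρ_c)) = Δ, i.e. h = Δ (ρ_m − ρ_c)/ρ_m.
h = 37.7 km × 390/3250 = 4.52 km.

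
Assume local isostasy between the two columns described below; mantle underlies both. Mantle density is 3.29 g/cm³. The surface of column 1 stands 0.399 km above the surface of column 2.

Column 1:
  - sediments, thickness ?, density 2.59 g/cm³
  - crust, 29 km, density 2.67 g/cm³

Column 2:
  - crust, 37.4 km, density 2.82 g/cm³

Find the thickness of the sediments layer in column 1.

Take the compensation level at the base of the deeper column (depth z_c below the surface of column 1) and equate Σ ρ_i t_i down to z_c; mantle fills any gap and the z_c terms cancel.
Column 1: x×2.59 + 29×2.67 + (z_c − 29 − x)×3.29
Column 2: 0.399×0 + 37.4×2.82 + (z_c − 0.399 − 37.4)×3.29
The z_c×3.29 term appears on both sides and cancels. Collect the known terms of each column as K = Σ(ρt)_known − 3.29 × (depth of known layers): K_1 = 77.43 − 3.29×29 = −17.98; K_2 = 105.468 − 3.29×(0.399 + 37.4) = −18.89071.
Balance: K_1 − x×(3.29 − 2.59) = K_2, so x = (K_1 − K_2)/(3.29 − 2.59) = 0.91071/0.7 = 1.3 km.

1.3 km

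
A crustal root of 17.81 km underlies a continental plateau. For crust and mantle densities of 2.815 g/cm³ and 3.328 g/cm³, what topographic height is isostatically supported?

For local isostatic compensation: ρ_c h = (ρ_m − ρ_c) r.
h = r (ρ_m − ρ_c) / ρ_c = 17.81 km × (3.328 − 2.815) / 2.815 = 3.25 km.

3.25 km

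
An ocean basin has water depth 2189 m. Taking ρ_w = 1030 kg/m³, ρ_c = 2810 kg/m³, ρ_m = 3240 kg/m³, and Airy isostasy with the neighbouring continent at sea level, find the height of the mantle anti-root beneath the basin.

9060 m

By Archimedes' principle applied to the lithosphere: replacing crust with seawater at the top is compensated by replacing crust with mantle at the base: d (ρ_c − ρ_w) = a (ρ_m − ρ_c).
a = d (ρ_c − ρ_w)/(ρ_m − ρ_c) = 2189 m × 1780/430 = 9060 m.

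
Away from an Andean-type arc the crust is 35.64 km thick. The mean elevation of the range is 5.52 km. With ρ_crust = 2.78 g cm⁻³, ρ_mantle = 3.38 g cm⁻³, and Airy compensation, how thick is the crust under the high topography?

66.7 km

Root depth r = h ρ_c / (ρ_m − ρ_c) = 5.52 km × 2.78 / 0.6 = 25.58 km.
Total thickness = T + h + r = 35.64 km + 5.52 km + 25.58 km = 66.7 km.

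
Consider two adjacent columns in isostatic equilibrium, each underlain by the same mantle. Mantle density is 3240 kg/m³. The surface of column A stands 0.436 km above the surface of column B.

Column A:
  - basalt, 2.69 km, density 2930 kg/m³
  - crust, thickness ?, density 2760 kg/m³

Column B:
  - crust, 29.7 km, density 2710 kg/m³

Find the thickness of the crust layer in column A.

34 km

Take the compensation level at the base of the deeper column (depth z_c below the surface of column A) and equate Σ ρ_i t_i down to z_c; mantle fills any gap and the z_c terms cancel.
Column A: 2.69×2930 + x×2760 + (z_c − 2.69 − x)×3240
Column B: 0.436×0 + 29.7×2710 + (z_c − 0.436 − 29.7)×3240
The z_c×3240 term appears on both sides and cancels. Collect the known terms of each column as K = Σ(ρt)_known − 3240 × (depth of known layers): K_A = 7881.7 − 3240×2.69 = −833.9; K_B = 80487 − 3240×(0.436 + 29.7) = −17153.64.
Balance: K_A − x×(3240 − 2760) = K_B, so x = (K_A − K_B)/(3240 − 2760) = 16319.7/480 = 34 km.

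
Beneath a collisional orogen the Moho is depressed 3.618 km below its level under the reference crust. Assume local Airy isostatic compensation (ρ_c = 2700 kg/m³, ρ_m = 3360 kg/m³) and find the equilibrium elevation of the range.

0.884 km

Equating mass per unit area of the two columns: ρ_c h = (ρ_m − ρ_c) r.
h = r (ρ_m − ρ_c) / ρ_c = 3.618 km × (3360 − 2700) / 2700 = 0.884 km.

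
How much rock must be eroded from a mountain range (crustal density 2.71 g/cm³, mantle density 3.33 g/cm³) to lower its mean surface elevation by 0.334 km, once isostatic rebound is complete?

Net drop Δ = e − u = e − e ρ_c/ρ_m = e (ρ_m − ρ_c)/ρ_m.
e = Δ ρ_m/(ρ_m − ρ_c) = 0.334 km × 3.33/0.62 = 1.79 km.

1.79 km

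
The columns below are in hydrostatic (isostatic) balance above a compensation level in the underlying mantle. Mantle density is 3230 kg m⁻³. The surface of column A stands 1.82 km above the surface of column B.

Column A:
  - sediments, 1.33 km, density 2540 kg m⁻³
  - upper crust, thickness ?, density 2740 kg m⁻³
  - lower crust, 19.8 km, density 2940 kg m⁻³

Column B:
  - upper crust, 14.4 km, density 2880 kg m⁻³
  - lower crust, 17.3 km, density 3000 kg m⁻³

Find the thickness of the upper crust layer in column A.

16.8 km

Take the compensation level at the base of the deeper column (depth z_c below the surface of column A) and equate Σ ρ_i t_i down to z_c; mantle fills any gap and the z_c terms cancel.
Column A: 1.33×2540 + x×2740 + 19.8×2940 + (z_c − 21.13 − x)×3230
Column B: 1.82×0 + 14.4×2880 + 17.3×3000 + (z_c − 1.82 − 31.7)×3230
The z_c×3230 term appears on both sides and cancels. Collect the known terms of each column as K = Σ(ρt)_known − 3230 × (depth of known layers): K_A = 61590.2 − 3230×21.13 = −6659.7; K_B = 93372 − 3230×(1.82 + 31.7) = −14897.6.
Balance: K_A − x×(3230 − 2740) = K_B, so x = (K_A − K_B)/(3230 − 2740) = 8237.9/490 = 16.8 km.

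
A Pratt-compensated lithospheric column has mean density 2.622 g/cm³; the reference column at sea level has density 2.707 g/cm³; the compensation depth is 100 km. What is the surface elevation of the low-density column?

3.24 km

ρ_ref D = ρ (D + h) → h = D (ρ_ref − ρ)/ρ.
h = 100 km × (2.707 − 2.622)/2.622 = 3.24 km.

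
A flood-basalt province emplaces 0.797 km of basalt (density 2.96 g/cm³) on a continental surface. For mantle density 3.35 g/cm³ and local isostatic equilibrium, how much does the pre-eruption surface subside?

0.704 km

Subaerial loading: s = t ρ_load / ρ_m.
s = 0.797 km × 2.96/3.35 = 0.704 km.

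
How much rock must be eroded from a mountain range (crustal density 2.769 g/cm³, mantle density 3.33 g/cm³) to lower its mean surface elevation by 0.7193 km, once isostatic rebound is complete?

4.27 km

Net drop Δ = e − u = e − e ρ_c/ρ_m = e (ρ_m − ρ_c)/ρ_m.
e = Δ ρ_m/(ρ_m − ρ_c) = 0.7193 km × 3.33/0.561 = 4.27 km.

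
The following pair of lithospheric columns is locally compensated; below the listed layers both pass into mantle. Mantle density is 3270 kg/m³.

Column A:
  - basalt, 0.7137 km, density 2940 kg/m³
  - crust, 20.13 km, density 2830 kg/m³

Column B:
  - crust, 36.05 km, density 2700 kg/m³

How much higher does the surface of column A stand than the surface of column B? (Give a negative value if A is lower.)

−3.5 km

For any compensation level in the mantle, the mantle terms cancel and isostasy reduces to e = (Σt_A − Σt_B) − (Σ(ρt)_A − Σ(ρt)_B) / ρ_m.
Σt_A = 20.8437 km; Σt_B = 36.05 km; Σ(ρt)_A = 59066.178; Σ(ρt)_B = 97335 (in km·kg/m³).
e = (20.8437 − 36.05) − (59066.178 − 97335) / 3270 = −3.5 km.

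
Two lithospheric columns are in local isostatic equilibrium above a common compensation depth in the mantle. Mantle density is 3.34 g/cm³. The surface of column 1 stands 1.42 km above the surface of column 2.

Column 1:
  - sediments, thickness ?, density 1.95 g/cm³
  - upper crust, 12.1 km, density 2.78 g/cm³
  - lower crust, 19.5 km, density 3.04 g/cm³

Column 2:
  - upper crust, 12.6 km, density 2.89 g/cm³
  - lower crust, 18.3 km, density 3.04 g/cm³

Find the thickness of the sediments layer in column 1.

Take the compensation level at the base of the deeper column (depth z_c below the surface of column 1) and equate Σ ρ_i t_i down to z_c; mantle fills any gap and the z_c terms cancel.
Column 1: x×1.95 + 12.1×2.78 + 19.5×3.04 + (z_c − 31.6 − x)×3.34
Column 2: 1.42×0 + 12.6×2.89 + 18.3×3.04 + (z_c − 1.42 − 30.9)×3.34
The z_c×3.34 term appears on both sides and cancels. Collect the known terms of each column as K = Σ(ρt)_known − 3.34 × (depth of known layers): K_1 = 92.918 − 3.34×31.6 = −12.626; K_2 = 92.046 − 3.34×(1.42 + 30.9) = −15.9028.
Balance: K_1 − x×(3.34 − 1.95) = K_2, so x = (K_1 − K_2)/(3.34 − 1.95) = 3.2768/1.39 = 2.36 km.

2.36 km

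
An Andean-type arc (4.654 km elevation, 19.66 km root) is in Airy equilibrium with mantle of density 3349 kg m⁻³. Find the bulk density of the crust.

ρ_c h = (ρ_m − ρ_c) r → ρ_c (h + r) = ρ_m r → ρ_c = ρ_m r / (h + r).
ρ_c = 3349 × 19.66 km / (4.654 km + 19.66 km) = 2710 kg m⁻³.

2710 kg m⁻³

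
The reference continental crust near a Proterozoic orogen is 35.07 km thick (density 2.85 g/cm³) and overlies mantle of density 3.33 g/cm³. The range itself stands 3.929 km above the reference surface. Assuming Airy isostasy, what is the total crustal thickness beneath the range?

62.3 km

Root depth r = h ρ_c / (ρ_m − ρ_c) = 3.929 km × 2.85 / 0.48 = 23.33 km.
Total thickness = T + h + r = 35.07 km + 3.929 km + 23.33 km = 62.3 km.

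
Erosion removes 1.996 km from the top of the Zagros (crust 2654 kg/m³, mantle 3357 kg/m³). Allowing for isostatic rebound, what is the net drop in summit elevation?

0.418 km

Rebound u = e ρ_c/ρ_m = 1.996 km × 2654/3357 = 1.578 km.
Net surface drop = e − u = 1.996 km − 1.578 km = e (ρ_m − ρ_c)/ρ_m = 0.418 km.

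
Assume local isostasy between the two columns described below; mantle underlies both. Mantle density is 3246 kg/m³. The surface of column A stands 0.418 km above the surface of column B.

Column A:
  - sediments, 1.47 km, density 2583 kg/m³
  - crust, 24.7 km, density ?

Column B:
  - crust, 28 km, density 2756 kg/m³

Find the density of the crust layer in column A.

2680 kg/m³

Take the compensation level at the base of the deeper column (depth z_c below the surface of column A) and equate Σ ρ_i t_i down to z_c; mantle fills any gap and the z_c terms cancel.
Column A: 1.47×2583 + 24.7×ρ + (z_c − 26.17)×3246
Column B: 0.418×0 + 28×2756 + (z_c − 0.418 − 28)×3246
The z_c×3246 term appears on both sides and cancels. Collect the known terms of each column as K = Σ(ρt)_known − 3246 × (depth of known layers): K_A = 3797.01 − 3246×26.17 = −81150.81; K_B = 77168 − 3246×(0.418 + 28) = −15076.828.
Balance: K_A + 24.7×ρ = K_B, so ρ = (K_B − K_A)/24.7 = 66074/24.7 = 2680 kg/m³.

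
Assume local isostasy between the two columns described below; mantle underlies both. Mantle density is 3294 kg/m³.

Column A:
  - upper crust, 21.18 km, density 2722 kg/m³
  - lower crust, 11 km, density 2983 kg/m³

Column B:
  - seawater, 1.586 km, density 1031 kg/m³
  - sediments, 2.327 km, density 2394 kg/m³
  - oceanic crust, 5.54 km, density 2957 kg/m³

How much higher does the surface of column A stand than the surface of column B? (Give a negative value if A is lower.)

For any compensation level in the mantle, the mantle terms cancel and isostasy reduces to e = (Σt_A − Σt_B) − (Σ(ρt)_A − Σ(ρt)_B) / ρ_m.
Σt_A = 32.18 km; Σt_B = 9.453 km; Σ(ρt)_A = 90464.96; Σ(ρt)_B = 23587.784 (in km·kg/m³).
e = (32.18 − 9.453) − (90464.96 − 23587.784) / 3294 = 2.42 km.

2.42 km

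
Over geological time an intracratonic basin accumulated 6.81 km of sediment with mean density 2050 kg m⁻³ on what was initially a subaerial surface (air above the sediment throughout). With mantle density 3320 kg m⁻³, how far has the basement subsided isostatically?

4.2 km

Subaerial load: s = t ρ_sed / ρ_m = 6.81 km × 2050/3320 = 4.2 km.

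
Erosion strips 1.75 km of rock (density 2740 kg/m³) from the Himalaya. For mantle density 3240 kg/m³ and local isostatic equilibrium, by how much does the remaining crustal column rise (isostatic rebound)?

Unloading: uplift u = e ρ_c/ρ_m = 1.75 km × 2740/3240 = 1.48 km.

1.48 km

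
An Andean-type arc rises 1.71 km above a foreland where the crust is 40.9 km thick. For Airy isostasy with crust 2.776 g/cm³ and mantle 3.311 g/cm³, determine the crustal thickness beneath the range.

Root depth r = h ρ_c / (ρ_m − ρ_c) = 1.71 km × 2.776 / 0.535 = 8.873 km.
Total thickness = T + h + r = 40.9 km + 1.71 km + 8.873 km = 51.5 km.

51.5 km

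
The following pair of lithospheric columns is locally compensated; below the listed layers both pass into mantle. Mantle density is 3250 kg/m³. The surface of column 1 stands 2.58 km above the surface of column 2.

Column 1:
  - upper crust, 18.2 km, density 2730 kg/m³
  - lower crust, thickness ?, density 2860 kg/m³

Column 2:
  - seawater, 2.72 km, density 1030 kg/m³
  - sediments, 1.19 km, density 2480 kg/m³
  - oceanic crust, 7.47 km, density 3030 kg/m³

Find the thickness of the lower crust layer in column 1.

19.3 km

Take the compensation level at the base of the deeper column (depth z_c below the surface of column 1) and equate Σ ρ_i t_i down to z_c; mantle fills any gap and the z_c terms cancel.
Column 1: 18.2×2730 + x×2860 + (z_c − 18.2 − x)×3250
Column 2: 2.58×0 + 2.72×1030 + 1.19×2480 + 7.47×3030 + (z_c − 2.58 − 11.38)×3250
The z_c×3250 term appears on both sides and cancels. Collect the known terms of each column as K = Σ(ρt)_known − 3250 × (depth of known layers): K_1 = 49686 − 3250×18.2 = −9464; K_2 = 28386.9 − 3250×(2.58 + 11.38) = −16983.1.
Balance: K_1 − x×(3250 − 2860) = K_2, so x = (K_1 − K_2)/(3250 − 2860) = 7519.1/390 = 19.3 km.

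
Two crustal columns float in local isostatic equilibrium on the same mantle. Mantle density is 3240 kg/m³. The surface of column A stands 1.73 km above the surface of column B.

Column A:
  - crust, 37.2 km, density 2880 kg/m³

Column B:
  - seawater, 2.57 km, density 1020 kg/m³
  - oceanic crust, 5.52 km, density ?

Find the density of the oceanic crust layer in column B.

2860 kg/m³

Take the compensation level at the base of the deeper column (depth z_c below the surface of column A) and equate Σ ρ_i t_i down to z_c; mantle fills any gap and the z_c terms cancel.
Column A: 37.2×2880 + (z_c − 37.2)×3240
Column B: 1.73×0 + 2.57×1020 + 5.52×ρ + (z_c − 1.73 − 8.09)×3240
The z_c×3240 term appears on both sides and cancels. Collect the known terms of each column as K = Σ(ρt)_known − 3240 × (depth of known layers): K_A = 107136 − 3240×37.2 = −13392; K_B = 2621.4 − 3240×(1.73 + 8.09) = −29195.4.
Balance: K_A = K_B + 5.52×ρ, so ρ = (K_A − K_B)/5.52 = 15803.4/5.52 = 2860 kg/m³.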